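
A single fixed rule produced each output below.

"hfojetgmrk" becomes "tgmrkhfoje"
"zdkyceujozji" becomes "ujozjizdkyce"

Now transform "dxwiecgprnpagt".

prnpagtdxwiecg

The transformation: swap the front and back halves of the string.
Applying that to "dxwiecgprnpagt" gives "prnpagtdxwiecg".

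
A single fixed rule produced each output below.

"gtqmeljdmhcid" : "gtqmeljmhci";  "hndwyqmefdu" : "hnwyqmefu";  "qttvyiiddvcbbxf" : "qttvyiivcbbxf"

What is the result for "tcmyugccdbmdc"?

What's happening: remove every "d".
For "tcmyugccdbmdc" the result is "tcmyugccbmc".

tcmyugccbmc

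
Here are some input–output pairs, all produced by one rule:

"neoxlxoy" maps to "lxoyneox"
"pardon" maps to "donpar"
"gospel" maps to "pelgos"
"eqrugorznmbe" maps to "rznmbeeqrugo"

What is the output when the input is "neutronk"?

Rule — swap the front and back halves of the string.
Doing the same to "neutronk": "ronkneut".

ronkneut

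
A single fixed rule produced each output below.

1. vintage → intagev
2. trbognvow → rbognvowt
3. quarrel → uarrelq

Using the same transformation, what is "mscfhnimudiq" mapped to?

Looking at the pairs, the operation is to move the first character to the end.
For "mscfhnimudiq" the result is "scfhnimudiqm".

scfhnimudiqm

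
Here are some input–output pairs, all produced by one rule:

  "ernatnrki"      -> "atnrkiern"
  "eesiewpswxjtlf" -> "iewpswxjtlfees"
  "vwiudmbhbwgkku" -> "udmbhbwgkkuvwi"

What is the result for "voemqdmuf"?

What's happening: move the first 3 characters to the end (rotate left by 3).
So "voemqdmuf" becomes "mqdmufvoe".

mqdmufvoe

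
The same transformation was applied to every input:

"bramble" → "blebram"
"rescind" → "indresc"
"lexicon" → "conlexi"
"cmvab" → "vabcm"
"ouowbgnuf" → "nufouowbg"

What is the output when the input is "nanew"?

newna

Rule — move the last 3 characters to the front (rotate right by 3).
So "nanew" becomes "newna".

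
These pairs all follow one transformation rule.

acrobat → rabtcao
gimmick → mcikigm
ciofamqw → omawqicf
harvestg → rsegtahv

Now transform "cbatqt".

Rule — swap each adjacent pair of characters (1↔2, 3↔4, ...), then move the first 3 characters to the end (rotate left by 3).
Applying that to "cbatqt" gives "atqbct".

atqbct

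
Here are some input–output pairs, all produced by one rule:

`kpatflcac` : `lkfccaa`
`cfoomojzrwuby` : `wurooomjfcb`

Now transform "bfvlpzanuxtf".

vutpnlffba

Looking at the pairs, the operation is to sort the characters into reverse alphabetical order, then delete the first 2 characters.
Starting from "bfvlpzanuxtf": after the first operation, "zxvutpnlffba"; after the second, "vutpnlffba".
(Check on "cfoomojzrwuby": → "zywurooomjfcb" → "wurooomjfcb" ✓)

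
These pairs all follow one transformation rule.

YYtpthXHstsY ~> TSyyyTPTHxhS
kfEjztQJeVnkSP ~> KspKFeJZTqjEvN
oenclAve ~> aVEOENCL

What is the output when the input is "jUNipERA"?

eraJunIP

The pattern: flip the case of every letter, then move the last 3 characters to the front (rotate right by 3).
On "jUNipERA": the first step gives "JunIPera", and the second then gives "eraJunIP".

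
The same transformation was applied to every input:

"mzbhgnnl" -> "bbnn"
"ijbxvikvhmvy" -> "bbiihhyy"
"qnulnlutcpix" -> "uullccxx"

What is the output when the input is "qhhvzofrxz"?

hhooxx

In each case the input is transformed by: keep one character in every 3, starting at position 3 (positions 3rd, 6th, 9th, ...), then double every character.
Applying both steps to "qhhvzofrxz": "hox", then "hhooxx".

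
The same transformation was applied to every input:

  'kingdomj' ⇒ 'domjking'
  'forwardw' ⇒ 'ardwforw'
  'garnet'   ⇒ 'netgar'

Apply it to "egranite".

niteegra

The rule is to swap the front and back halves of the string.
Applying that to "egranite" gives "niteegra".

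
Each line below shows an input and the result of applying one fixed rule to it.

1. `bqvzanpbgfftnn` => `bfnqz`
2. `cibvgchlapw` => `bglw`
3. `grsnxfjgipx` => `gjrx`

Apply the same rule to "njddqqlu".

Rule — sort the characters into alphabetical order, then keep one character in every 3, starting at position 2 (positions 2nd, 5th, 8th, ...).
"njddqqlu" → "ddjlnqqu" → "dnu".

dnu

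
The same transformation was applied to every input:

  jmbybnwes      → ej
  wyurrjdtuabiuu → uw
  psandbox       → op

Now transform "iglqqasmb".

The transformation: swap the first and last characters, then keep only the last 2 characters.
For "iglqqasmb", step one produces "bglqqasmi"; step two turns that into "mi".

mi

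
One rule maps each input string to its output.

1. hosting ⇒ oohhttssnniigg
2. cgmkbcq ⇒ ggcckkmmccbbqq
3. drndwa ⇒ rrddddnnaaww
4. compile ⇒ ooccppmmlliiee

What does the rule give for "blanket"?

llbbnnaaeekktt

In each case the input is transformed by: swap each adjacent pair of characters (1↔2, 3↔4, ...), then double every character.
"blanket" → "lbnaekt" → "llbbnnaaeekktt".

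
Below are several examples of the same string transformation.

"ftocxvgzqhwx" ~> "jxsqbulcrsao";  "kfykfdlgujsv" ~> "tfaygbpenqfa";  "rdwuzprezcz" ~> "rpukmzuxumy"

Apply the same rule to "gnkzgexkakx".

fubzsfvfsbi

Rule — shift every letter 5 places backward in the alphabet (wrapping around), then move the first 2 characters to the end (rotate left by 2).
"gnkzgexkakx" → "bifubzsfvfs" → "fubzsfvfsbi".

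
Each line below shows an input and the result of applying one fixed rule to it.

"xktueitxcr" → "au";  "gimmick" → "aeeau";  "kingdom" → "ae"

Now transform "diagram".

ae

Each output is the input with this applied: shift every letter 8 places backward in the alphabet (wrapping around), then keep only the vowels.
Starting from "diagram": after the first operation, "vasyjse"; after the second, "ae".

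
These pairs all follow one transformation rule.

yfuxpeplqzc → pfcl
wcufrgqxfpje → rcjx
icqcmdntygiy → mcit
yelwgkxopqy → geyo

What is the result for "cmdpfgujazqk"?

The transformation: keep one character in every 3, starting at position 2 (positions 2nd, 5th, 8th, ...), then swap each adjacent pair of characters (1↔2, 3↔4, ...).
"cmdpfgujazqk" → "mfjq" → "fmqj".

fmqj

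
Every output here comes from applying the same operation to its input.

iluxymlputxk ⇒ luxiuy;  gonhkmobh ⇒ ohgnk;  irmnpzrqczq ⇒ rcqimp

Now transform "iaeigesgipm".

What's happening: keep every other character starting from the first (positions 1st, 3rd, 5th, ...), then move the first 3 characters to the end (rotate left by 3).
So "iaeigesgipm" becomes "simieg".

simieg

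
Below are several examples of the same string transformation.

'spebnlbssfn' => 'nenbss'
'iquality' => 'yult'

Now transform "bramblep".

The transformation: swap the first and last characters, then keep every other character starting from the first (positions 1st, 3rd, 5th, ...).
For "bramblep", step one produces "prambleb"; step two turns that into "pabe".

pabe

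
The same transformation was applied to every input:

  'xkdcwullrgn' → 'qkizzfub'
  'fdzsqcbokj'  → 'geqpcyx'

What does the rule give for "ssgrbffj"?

fpttx

In each case the input is transformed by: delete the first 3 characters, then shift every letter 12 places backward in the alphabet (wrapping around).
"ssgrbffj" → "rbffj" → "fpttx".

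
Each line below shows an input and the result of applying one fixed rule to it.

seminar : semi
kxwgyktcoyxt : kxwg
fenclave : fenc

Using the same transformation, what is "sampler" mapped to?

In each case the input is transformed by: keep only the first 4 characters.
For "sampler" the result is "samp".

samp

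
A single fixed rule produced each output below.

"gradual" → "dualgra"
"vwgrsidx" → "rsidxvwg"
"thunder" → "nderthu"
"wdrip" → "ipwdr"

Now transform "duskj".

The pattern: move the first 3 characters to the end (rotate left by 3).
For "duskj" the result is "kjdus".

kjdus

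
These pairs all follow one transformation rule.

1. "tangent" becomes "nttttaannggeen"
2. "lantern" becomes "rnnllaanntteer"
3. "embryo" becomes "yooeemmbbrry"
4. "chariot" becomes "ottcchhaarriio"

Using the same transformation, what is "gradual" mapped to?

Looking at the pairs, the operation is to double every character, then move the last 3 characters to the front (rotate right by 3).
On "gradual" that produces "allggrraadduua".

allggrraadduua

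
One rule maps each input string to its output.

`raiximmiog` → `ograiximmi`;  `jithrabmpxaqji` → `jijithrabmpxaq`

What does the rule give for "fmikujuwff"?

Rule — move the last 2 characters to the front (rotate right by 2).
Doing the same to "fmikujuwff": "fffmikujuw".

fffmikujuw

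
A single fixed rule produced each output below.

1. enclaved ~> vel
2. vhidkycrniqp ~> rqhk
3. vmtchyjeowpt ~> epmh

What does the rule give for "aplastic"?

taa

Looking at the pairs, the operation is to swap the front and back halves of the string, then keep one character in every 3, starting at position 2 (positions 2nd, 5th, 8th, ...).
"aplastic" → "sticapla" → "taa".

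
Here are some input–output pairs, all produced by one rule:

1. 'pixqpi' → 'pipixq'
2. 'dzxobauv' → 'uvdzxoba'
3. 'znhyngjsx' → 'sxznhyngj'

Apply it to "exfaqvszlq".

lqexfaqvsz

The transformation: move the last 2 characters to the front (rotate right by 2).
Doing the same to "exfaqvszlq": "lqexfaqvsz".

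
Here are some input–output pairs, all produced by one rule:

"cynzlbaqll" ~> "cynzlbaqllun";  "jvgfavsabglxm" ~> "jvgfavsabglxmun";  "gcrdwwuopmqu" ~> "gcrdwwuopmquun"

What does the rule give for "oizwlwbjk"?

oizwlwbjkun

Each output is the input with this applied: append "un".
Applying that to "oizwlwbjk" gives "oizwlwbjkun".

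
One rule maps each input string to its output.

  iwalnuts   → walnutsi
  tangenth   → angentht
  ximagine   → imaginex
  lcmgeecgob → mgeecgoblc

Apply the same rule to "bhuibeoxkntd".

Rule — move the last 3 characters to the front (rotate right by 3), then swap the front and back halves of the string.
On "bhuibeoxkntd" that produces "ibeoxkntdbhu".

ibeoxkntdbhu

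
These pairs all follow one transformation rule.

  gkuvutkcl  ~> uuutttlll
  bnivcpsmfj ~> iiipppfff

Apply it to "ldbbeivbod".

What's happening: keep one character in every 3, starting at position 3 (positions 3rd, 6th, 9th, ...), then repeat every character 3 times.
For "ldbbeivbod", step one produces "bio"; step two turns that into "bbbiiiooo".
(Check on "bnivcpsmfj": → "ipf" → "iiipppfff" ✓)

bbbiiiooo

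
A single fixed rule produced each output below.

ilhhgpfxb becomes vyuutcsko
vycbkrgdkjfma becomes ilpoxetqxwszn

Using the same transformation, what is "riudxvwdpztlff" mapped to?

Each output is the input with this applied: shift every letter 13 places forward in the alphabet (wrapping around) — i.e. ROT13.
So "riudxvwdpztlff" becomes "evhqkijqcmgyss".

evhqkijqcmgyss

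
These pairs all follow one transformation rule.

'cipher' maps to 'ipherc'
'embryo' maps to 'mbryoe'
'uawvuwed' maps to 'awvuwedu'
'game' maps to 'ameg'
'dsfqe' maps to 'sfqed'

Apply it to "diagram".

iagramd

What's happening: move the first character to the end.
On "diagram" that produces "iagramd".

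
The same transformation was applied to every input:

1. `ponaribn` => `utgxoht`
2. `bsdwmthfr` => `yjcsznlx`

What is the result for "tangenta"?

gtmktzg

Each output is the input with this applied: delete the first character, then shift every letter 6 places forward in the alphabet (wrapping around).
Doing the same to "tangenta": "gtmktzg".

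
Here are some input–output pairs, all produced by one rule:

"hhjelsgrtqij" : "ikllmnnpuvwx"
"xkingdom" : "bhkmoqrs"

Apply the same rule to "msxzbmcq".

bdfgqquw

The transformation: shift every letter 4 places forward in the alphabet (wrapping around), then sort the characters into alphabetical order.
On "msxzbmcq": the first step gives "qwbdfqgu", and the second then gives "bdfgqquw".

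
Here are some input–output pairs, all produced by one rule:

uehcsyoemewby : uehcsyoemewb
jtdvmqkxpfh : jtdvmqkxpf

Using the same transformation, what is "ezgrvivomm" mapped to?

ezgrvivom

The pattern: delete the last character.
On "ezgrvivomm" that produces "ezgrvivom".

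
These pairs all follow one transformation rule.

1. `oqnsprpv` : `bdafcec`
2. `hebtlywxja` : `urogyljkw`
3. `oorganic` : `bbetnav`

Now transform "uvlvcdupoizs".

hiyipqhcbvm

Rule — shift every letter 13 places forward in the alphabet (wrapping around) — i.e. ROT13, then delete the last character.
Applying that to "uvlvcdupoizs" gives "hiyipqhcbvm".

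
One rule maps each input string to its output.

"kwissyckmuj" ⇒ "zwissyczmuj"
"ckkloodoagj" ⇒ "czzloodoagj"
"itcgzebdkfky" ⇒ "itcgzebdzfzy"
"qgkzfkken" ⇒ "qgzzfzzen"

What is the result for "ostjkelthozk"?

ostjzelthozz

In each case the input is transformed by: replace every "k" with "z".
So "ostjkelthozk" becomes "ostjzelthozz".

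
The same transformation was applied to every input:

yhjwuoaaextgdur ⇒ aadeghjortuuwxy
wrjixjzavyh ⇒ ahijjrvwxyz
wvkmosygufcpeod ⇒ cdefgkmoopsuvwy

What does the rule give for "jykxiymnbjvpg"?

The rule is to sort the characters into alphabetical order.
Doing the same to "jykxiymnbjvpg": "bgijjkmnpvxyy".

bgijjkmnpvxyy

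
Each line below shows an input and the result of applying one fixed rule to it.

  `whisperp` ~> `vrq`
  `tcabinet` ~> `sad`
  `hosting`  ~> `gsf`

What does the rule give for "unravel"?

tzk

Rule — shift every letter 1 place backward in the alphabet (wrapping around), then keep one character in every 3, starting at position 1 (positions 1st, 4th, 7th, ...).
Working it through for "unravel": intermediate "tmqzudk", final "tzk".
(Check on "whisperp": → "vghrodqo" → "vrq" ✓)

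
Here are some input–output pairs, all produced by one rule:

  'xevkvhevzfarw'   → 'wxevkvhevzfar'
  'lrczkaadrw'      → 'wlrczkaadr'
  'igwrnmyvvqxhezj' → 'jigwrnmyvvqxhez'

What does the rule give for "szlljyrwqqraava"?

The transformation: move the last character to the front.
So "szlljyrwqqraava" becomes "aszlljyrwqqraav".

aszlljyrwqqraav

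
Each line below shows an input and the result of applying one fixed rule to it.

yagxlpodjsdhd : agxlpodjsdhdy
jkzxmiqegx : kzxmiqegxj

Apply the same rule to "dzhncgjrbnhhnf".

Looking at the pairs, the operation is to move the first character to the end.
Applying that to "dzhncgjrbnhhnf" gives "zhncgjrbnhhnfd".

zhncgjrbnhhnfd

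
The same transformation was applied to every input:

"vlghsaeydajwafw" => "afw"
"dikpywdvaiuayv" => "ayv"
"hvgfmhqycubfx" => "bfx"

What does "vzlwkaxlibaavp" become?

avp

Looking at the pairs, the operation is to keep only the last 3 characters.
For "vzlwkaxlibaavp" the result is "avp".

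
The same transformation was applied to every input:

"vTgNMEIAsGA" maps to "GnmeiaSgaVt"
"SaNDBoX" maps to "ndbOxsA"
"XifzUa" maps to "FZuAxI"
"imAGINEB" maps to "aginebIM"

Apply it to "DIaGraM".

In each case the input is transformed by: flip the case of every letter, then move the first 2 characters to the end (rotate left by 2).
Working it through for "DIaGraM": intermediate "diAgRAm", final "AgRAmdi".

AgRAmdi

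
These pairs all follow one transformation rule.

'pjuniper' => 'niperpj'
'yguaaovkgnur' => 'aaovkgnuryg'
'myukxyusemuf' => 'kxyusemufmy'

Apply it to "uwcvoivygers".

voivygersuw

In each case the input is transformed by: move the first 3 characters to the end (rotate left by 3), then delete the last character.
"uwcvoivygers" → "voivygersuwc" → "voivygersuw".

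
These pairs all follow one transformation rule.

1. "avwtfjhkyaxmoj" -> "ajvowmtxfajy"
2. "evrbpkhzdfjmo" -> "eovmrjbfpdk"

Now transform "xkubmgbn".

The rule is to take characters alternately from the front and the back (1st, last, 2nd, 2nd-last, ...), then delete the last 2 characters.
On "xkubmgbn": the first step gives "xnkbugbm", and the second then gives "xnkbug".

xnkbug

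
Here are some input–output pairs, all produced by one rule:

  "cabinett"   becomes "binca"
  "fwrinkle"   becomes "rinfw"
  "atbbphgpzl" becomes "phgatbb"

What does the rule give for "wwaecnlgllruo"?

gllwwaecnl

The transformation: delete the last 3 characters, then move the last 3 characters to the front (rotate right by 3).
Working it through for "wwaecnlgllruo": intermediate "wwaecnlgll", final "gllwwaecnl".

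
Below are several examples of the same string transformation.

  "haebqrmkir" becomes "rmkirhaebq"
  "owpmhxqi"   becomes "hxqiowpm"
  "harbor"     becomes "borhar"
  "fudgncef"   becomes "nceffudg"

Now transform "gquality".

Rule — swap the front and back halves of the string.
Applying that to "gquality" gives "litygqua".

litygqua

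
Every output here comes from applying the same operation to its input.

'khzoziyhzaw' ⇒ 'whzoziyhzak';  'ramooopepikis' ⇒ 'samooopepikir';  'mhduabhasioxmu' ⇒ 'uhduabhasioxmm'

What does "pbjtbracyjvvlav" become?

vbjtbracyjvvlap

What's happening: swap the first and last characters.
Doing the same to "pbjtbracyjvvlav": "vbjtbracyjvvlap".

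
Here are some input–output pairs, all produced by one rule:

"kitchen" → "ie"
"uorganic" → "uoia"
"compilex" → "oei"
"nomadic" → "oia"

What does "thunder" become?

eu

Each output is the input with this applied: take characters alternately from the front and the back (1st, last, 2nd, 2nd-last, ...), then keep only the vowels.
Working it through for "thunder": intermediate "trheudn", final "eu".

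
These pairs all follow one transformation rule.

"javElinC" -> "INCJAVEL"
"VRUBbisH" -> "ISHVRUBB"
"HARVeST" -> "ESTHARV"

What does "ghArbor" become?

BORGHAR

Looking at the pairs, the operation is to move the last 3 characters to the front (rotate right by 3), then convert every letter to uppercase.
On "ghArbor": the first step gives "borghAr", and the second then gives "BORGHAR".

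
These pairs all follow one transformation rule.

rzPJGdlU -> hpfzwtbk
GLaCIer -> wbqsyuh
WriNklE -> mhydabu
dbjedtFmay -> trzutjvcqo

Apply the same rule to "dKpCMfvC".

Looking at the pairs, the operation is to shift every letter 10 places backward in the alphabet (wrapping around), then convert every letter to lowercase.
Applying both steps to "dKpCMfvC": "tAfSCvlS", then "tafscvls".
(Check on "rzPJGdlU": → "hpFZWtbK" → "hpfzwtbk" ✓)

tafscvls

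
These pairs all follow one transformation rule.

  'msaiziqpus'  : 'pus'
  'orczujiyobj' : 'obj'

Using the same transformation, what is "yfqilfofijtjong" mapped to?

Each output is the input with this applied: keep only the last 3 characters.
On "yfqilfofijtjong" that produces "ong".

ong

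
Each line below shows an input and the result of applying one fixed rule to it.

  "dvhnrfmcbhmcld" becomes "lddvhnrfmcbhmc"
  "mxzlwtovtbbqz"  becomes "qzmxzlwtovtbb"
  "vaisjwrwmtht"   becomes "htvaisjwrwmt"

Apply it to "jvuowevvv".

vvjvuowev

What's happening: move the last 2 characters to the front (rotate right by 2).
Applying that to "jvuowevvv" gives "vvjvuowev".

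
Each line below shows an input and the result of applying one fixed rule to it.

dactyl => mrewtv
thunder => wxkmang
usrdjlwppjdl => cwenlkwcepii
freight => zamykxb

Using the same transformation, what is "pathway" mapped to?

The transformation: move the last 3 characters to the front (rotate right by 3), then shift every letter 7 places backward in the alphabet (wrapping around).
Starting from "pathway": after the first operation, "waypath"; after the second, "ptritma".

ptritma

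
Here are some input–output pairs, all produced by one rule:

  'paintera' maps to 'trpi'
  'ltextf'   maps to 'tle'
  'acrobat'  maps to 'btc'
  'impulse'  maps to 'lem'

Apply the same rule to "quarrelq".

The rule is to move the first 3 characters to the end (rotate left by 3), then keep every other character starting from the second (positions 2nd, 4th, 6th, ...).
"quarrelq" → "rrelqqua" → "rlqa".
(Check on "acrobat": → "obatacr" → "btc" ✓)

rlqa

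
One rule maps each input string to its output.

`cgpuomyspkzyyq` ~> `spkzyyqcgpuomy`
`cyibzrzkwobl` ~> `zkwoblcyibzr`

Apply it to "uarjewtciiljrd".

What's happening: swap the front and back halves of the string.
So "uarjewtciiljrd" becomes "ciiljrduarjewt".

ciiljrduarjewt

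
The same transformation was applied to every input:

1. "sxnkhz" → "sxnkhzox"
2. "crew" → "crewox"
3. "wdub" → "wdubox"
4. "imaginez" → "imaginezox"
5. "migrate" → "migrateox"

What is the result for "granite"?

In each case the input is transformed by: append "ox".
"granite" → "graniteox".

graniteox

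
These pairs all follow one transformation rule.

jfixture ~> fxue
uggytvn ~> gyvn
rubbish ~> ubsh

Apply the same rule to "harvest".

avst

Each output is the input with this applied: swap each adjacent pair of characters (1↔2, 3↔4, ...), then keep every other character starting from the first (positions 1st, 3rd, 5th, ...).
Working it through for "harvest": intermediate "ahvrset", final "avst".
(Check on "uggytvn": → "guygvtn" → "gyvn" ✓)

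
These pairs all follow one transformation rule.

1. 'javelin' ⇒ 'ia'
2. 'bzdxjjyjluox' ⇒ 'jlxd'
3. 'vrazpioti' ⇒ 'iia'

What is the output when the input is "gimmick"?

ci

The transformation: move the first 3 characters to the end (rotate left by 3), then keep one character in every 3, starting at position 3 (positions 3rd, 6th, 9th, ...).
So "gimmick" becomes "ci".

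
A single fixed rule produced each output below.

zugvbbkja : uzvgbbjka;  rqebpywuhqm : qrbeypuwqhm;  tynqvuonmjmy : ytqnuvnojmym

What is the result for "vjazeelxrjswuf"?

jvzaeexljrwsfu

Looking at the pairs, the operation is to swap each adjacent pair of characters (1↔2, 3↔4, ...).
Doing the same to "vjazeelxrjswuf": "jvzaeexljrwsfu".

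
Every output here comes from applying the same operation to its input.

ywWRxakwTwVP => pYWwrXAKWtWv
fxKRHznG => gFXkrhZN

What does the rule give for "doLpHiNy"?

YDOlPhIn

Each output is the input with this applied: move the last character to the front, then flip the case of every letter.
For "doLpHiNy", step one produces "ydoLpHiN"; step two turns that into "YDOlPhIn".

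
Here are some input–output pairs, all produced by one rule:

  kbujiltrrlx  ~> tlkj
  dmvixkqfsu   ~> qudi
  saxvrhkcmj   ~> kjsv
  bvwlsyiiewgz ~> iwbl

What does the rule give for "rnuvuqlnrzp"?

lzrv

The transformation: keep one character in every 3, starting at position 1 (positions 1st, 4th, 7th, ...), then swap the front and back halves of the string.
Starting from "rnuvuqlnrzp": after the first operation, "rvlz"; after the second, "lzrv".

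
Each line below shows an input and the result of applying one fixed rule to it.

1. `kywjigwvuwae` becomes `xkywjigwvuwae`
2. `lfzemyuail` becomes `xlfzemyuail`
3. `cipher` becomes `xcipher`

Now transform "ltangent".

xltangent

The transformation: prepend "x".
On "ltangent" that produces "xltangent".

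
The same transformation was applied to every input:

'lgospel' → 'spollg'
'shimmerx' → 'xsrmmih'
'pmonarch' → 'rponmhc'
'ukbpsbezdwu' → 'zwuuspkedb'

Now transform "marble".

rmleb

The transformation: sort the characters into reverse alphabetical order, then delete the last character.
Applying both steps to "marble": "rmleba", then "rmleb".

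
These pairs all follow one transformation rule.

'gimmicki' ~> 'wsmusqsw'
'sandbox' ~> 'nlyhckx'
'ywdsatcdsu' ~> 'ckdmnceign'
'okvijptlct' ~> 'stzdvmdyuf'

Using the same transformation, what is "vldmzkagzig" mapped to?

What's happening: move the first 3 characters to the end (rotate left by 3), then shift every letter 10 places forward in the alphabet (wrapping around).
Working it through for "vldmzkagzig": intermediate "mzkagzigvld", final "wjukqjsqfvn".

wjukqjsqfvn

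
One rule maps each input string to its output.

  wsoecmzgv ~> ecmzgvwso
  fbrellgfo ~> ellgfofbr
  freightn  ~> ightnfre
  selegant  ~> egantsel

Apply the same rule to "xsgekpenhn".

ekpenhnxsg

The transformation: move the first 3 characters to the end (rotate left by 3).
So "xsgekpenhn" becomes "ekpenhnxsg".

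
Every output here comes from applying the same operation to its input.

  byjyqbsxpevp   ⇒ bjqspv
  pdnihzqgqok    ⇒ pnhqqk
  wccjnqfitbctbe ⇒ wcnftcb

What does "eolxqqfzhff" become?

elqfhf

Each output is the input with this applied: keep every other character starting from the first (positions 1st, 3rd, 5th, ...).
"eolxqqfzhff" → "elqfhf".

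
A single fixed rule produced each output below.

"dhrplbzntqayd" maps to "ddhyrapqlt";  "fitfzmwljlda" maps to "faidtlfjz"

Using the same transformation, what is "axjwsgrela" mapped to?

What's happening: take characters alternately from the front and the back (1st, last, 2nd, 2nd-last, ...), then delete the last 3 characters.
So "axjwsgrela" becomes "aaxljew".
(Check on "dhrplbzntqayd": → "ddhyrapqltbnz" → "ddhyrapqlt" ✓)

aaxljew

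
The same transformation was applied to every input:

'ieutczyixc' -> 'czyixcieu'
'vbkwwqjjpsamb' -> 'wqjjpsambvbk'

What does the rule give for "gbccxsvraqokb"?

xsvraqokbgbc

The pattern: move the first 3 characters to the end (rotate left by 3), then delete the first character.
Working it through for "gbccxsvraqokb": intermediate "cxsvraqokbgbc", final "xsvraqokbgbc".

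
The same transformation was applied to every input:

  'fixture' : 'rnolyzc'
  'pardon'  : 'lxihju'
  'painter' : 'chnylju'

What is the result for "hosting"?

mnchabi

The pattern: shift every letter 6 places backward in the alphabet (wrapping around), then move the first 2 characters to the end (rotate left by 2).
Starting from "hosting": after the first operation, "bimncha"; after the second, "mnchabi".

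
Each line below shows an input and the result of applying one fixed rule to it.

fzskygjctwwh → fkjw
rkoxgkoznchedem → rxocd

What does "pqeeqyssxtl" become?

In each case the input is transformed by: keep one character in every 3, starting at position 1 (positions 1st, 4th, 7th, ...).
Doing the same to "pqeeqyssxtl": "pest".

pest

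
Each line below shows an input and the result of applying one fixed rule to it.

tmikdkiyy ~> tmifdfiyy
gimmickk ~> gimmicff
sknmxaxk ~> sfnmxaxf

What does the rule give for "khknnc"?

fhfnnc

The pattern: replace every "k" with "f".
"khknnc" → "fhfnnc".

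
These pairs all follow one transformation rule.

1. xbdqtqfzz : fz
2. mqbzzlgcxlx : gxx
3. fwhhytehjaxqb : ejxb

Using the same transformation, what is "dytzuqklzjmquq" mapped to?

Looking at the pairs, the operation is to keep every other character starting from the first (positions 1st, 3rd, 5th, ...), then delete the first 3 characters.
For "dytzuqklzjmquq", step one produces "dtukzmu"; step two turns that into "kzmu".
(Check on "mqbzzlgcxlx": → "mbzgxx" → "gxx" ✓)

kzmu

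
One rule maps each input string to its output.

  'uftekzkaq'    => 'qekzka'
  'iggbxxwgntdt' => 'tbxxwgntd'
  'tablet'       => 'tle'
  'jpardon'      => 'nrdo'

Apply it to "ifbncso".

What's happening: delete the first 3 characters, then move the last character to the front.
So "ifbncso" becomes "oncs".

oncs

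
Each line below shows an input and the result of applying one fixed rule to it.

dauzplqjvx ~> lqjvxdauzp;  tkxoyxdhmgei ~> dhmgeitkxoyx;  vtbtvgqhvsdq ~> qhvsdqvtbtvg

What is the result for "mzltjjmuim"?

jmuimmzltj

What's happening: swap the front and back halves of the string.
For "mzltjjmuim" the result is "jmuimmzltj".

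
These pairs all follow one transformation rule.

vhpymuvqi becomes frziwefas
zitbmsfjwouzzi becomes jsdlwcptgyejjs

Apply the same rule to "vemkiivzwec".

fowussfjgom

In each case the input is transformed by: shift every letter 10 places forward in the alphabet (wrapping around).
"vemkiivzwec" → "fowussfjgom".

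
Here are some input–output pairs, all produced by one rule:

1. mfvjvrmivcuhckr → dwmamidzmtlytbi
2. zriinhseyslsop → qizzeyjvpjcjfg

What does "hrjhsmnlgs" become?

What's happening: shift every letter 9 places backward in the alphabet (wrapping around).
Doing the same to "hrjhsmnlgs": "yiayjdecxj".

yiayjdecxj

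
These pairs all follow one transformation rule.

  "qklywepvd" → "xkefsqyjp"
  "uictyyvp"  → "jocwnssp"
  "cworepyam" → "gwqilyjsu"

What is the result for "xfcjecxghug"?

Rule — move the last character to the front, then shift every letter 6 places backward in the alphabet (wrapping around).
"xfcjecxghug" → "gxfcjecxghu" → "arzwdywrabo".
(Check on "qklywepvd": → "dqklywepv" → "xkefsqyjp" ✓)

arzwdywrabo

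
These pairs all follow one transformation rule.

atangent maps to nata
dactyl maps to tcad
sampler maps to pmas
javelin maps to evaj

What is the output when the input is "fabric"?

Looking at the pairs, the operation is to reverse the string, then keep only the last 4 characters.
"fabric" → "rbaf".

rbaf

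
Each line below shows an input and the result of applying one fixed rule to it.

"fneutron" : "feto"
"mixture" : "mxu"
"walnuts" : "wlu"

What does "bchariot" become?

Rule — delete the last character, then keep every other character starting from the first (positions 1st, 3rd, 5th, ...).
"bchariot" → "bhro".

bhro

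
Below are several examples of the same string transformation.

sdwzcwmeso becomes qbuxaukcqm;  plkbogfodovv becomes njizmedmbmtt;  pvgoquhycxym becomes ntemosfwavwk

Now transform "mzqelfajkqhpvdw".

kxocjdyhiofntbu

Rule — shift every letter 2 places backward in the alphabet (wrapping around).
On "mzqelfajkqhpvdw" that produces "kxocjdyhiofntbu".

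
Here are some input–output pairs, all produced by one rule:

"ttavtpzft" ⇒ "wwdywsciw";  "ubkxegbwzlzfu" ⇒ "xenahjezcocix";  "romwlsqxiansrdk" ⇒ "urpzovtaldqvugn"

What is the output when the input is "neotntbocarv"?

qhrwqwerfduy

Rule — shift every letter 3 places forward in the alphabet (wrapping around).
Doing the same to "neotntbocarv": "qhrwqwerfduy".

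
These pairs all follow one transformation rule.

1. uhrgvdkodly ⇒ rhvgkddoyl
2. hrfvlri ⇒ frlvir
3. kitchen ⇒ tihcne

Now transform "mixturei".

Rule — delete the first character, then swap each adjacent pair of characters (1↔2, 3↔4, ...).
For "mixturei", step one produces "ixturei"; step two turns that into "xiuteri".

xiuteri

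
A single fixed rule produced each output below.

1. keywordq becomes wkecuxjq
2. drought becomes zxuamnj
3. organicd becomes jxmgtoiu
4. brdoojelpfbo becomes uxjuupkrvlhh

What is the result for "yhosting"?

mnuyzote

Rule — shift every letter 6 places forward in the alphabet (wrapping around), then swap the first and last characters.
So "yhosting" becomes "mnuyzote".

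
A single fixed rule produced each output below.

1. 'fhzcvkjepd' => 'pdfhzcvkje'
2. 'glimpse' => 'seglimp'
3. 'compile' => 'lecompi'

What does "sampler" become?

ersampl

In each case the input is transformed by: move the last 2 characters to the front (rotate right by 2).
Doing the same to "sampler": "ersampl".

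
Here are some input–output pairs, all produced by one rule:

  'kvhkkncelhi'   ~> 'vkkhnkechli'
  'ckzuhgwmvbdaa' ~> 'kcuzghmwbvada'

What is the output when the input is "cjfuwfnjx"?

jcuffwjnx

In each case the input is transformed by: swap each adjacent pair of characters (1↔2, 3↔4, ...).
Doing the same to "cjfuwfnjx": "jcuffwjnx".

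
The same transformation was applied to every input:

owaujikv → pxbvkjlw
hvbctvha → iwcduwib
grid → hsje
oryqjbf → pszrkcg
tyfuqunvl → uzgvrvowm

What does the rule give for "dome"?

The rule is to shift every letter 1 place forward in the alphabet (wrapping around).
On "dome" that produces "epnf".

epnf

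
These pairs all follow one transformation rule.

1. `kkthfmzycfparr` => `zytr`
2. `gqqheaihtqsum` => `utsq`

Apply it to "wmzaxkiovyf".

zyxw

What's happening: sort the characters into reverse alphabetical order, then keep only the first 4 characters.
Doing the same to "wmzaxkiovyf": "zyxw".
(Check on "kkthfmzycfparr": → "zytrrpmkkhffca" → "zytr" ✓)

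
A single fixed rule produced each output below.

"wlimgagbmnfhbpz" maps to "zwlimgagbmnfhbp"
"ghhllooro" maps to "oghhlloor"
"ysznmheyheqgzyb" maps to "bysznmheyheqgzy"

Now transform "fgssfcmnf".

What's happening: move the last character to the front.
"fgssfcmnf" → "ffgssfcmn".

ffgssfcmn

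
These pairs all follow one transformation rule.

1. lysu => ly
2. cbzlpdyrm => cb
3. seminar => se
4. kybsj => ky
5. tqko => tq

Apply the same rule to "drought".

dr

The transformation: keep only the first 2 characters.
So "drought" becomes "dr".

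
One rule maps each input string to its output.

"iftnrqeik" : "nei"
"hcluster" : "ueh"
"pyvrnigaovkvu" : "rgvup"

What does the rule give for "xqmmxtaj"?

max

Rule — keep one character in every 3, starting at position 1 (positions 1st, 4th, 7th, ...), then move the first character to the end.
For "xqmmxtaj", step one produces "xma"; step two turns that into "max".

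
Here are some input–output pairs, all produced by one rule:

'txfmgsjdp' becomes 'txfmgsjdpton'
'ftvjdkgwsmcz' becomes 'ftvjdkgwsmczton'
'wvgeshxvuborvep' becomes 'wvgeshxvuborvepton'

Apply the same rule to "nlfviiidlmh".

nlfviiidlmhton

The rule is to append "ton".
For "nlfviiidlmh" the result is "nlfviiidlmhton".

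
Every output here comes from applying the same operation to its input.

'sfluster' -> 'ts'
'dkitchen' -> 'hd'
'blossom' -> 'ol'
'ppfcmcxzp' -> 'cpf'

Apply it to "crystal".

ar

Looking at the pairs, the operation is to move the first 3 characters to the end (rotate left by 3), then keep one character in every 3, starting at position 3 (positions 3rd, 6th, 9th, ...).
Applying both steps to "crystal": "stalcry", then "ar".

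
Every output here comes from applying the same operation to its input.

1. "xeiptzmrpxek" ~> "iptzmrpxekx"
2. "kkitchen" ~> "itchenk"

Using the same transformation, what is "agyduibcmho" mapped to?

yduibcmhoa

Each output is the input with this applied: move the first 2 characters to the end (rotate left by 2), then delete the last character.
Starting from "agyduibcmho": after the first operation, "yduibcmhoag"; after the second, "yduibcmhoa".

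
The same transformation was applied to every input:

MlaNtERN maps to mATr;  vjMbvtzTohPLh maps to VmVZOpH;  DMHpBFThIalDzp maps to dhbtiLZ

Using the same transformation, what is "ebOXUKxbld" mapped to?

EouXL

Rule — keep every other character starting from the first (positions 1st, 3rd, 5th, ...), then flip the case of every letter.
For "ebOXUKxbld", step one produces "eOUxl"; step two turns that into "EouXL".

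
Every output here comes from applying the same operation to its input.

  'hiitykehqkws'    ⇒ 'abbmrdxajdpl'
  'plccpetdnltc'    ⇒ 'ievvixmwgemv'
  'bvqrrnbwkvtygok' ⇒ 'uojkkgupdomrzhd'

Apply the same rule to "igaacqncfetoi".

What's happening: shift every letter 7 places backward in the alphabet (wrapping around).
So "igaacqncfetoi" becomes "bzttvjgvyxmhb".

bzttvjgvyxmhb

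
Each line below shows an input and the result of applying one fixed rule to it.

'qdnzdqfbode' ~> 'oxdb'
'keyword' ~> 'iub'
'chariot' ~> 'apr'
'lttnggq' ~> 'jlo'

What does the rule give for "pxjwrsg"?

The rule is to keep one character in every 3, starting at position 1 (positions 1st, 4th, 7th, ...), then shift every letter 2 places backward in the alphabet (wrapping around).
On "pxjwrsg": the first step gives "pwg", and the second then gives "nue".
(Check on "qdnzdqfbode": → "qzfd" → "oxdb" ✓)

nue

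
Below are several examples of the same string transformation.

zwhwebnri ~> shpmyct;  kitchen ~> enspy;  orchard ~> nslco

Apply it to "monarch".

ylcns

The rule is to delete the first 2 characters, then shift every letter 11 places forward in the alphabet (wrapping around).
Starting from "monarch": after the first operation, "narch"; after the second, "ylcns".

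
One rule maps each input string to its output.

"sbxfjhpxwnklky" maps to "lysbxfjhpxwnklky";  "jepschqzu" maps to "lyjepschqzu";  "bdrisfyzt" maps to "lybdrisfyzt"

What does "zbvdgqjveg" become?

lyzbvdgqjveg

Rule — prepend "ly".
For "zbvdgqjveg" the result is "lyzbvdgqjveg".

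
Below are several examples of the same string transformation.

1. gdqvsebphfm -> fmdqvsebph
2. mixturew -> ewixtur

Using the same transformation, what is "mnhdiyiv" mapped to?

ivnhdiy

The pattern: delete the first character, then move the last 2 characters to the front (rotate right by 2).
For "mnhdiyiv", step one produces "nhdiyiv"; step two turns that into "ivnhdiy".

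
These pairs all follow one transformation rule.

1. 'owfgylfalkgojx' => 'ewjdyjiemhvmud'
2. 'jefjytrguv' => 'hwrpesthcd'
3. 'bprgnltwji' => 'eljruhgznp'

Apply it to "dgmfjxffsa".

What's happening: shift every letter 2 places backward in the alphabet (wrapping around), then move the first 3 characters to the end (rotate left by 3).
Starting from "dgmfjxffsa": after the first operation, "bekdhvddqy"; after the second, "dhvddqybek".

dhvddqybek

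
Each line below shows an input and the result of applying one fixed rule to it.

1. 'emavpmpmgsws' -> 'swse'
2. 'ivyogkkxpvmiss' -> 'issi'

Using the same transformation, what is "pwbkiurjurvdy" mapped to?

What's happening: move the first character to the end, then keep only the last 4 characters.
Applying that to "pwbkiurjurvdy" gives "vdyp".
(Check on "ivyogkkxpvmiss": → "vyogkkxpvmissi" → "issi" ✓)

vdyp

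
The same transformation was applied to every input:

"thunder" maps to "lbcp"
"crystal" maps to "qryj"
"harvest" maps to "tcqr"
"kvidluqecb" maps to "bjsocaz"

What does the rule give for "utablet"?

Looking at the pairs, the operation is to delete the first 3 characters, then shift every letter 2 places backward in the alphabet (wrapping around).
So "utablet" becomes "zjcr".

zjcr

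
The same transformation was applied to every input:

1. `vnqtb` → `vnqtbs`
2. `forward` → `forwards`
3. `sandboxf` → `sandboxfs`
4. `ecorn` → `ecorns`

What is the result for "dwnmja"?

Rule — append "s".
Doing the same to "dwnmja": "dwnmjas".

dwnmjas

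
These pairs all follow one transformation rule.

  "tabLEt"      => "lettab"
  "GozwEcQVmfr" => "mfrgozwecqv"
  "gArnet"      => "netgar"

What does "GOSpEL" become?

pelgos

Rule — move the last 3 characters to the front (rotate right by 3), then convert every letter to lowercase.
"GOSpEL" → "pelgos".
(Check on "gArnet": → "netgAr" → "netgar" ✓)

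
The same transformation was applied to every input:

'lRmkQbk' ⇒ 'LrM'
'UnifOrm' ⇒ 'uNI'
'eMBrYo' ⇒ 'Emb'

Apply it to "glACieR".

GLa

What's happening: flip the case of every letter, then keep only the first 3 characters.
Starting from "glACieR": after the first operation, "GLacIEr"; after the second, "GLa".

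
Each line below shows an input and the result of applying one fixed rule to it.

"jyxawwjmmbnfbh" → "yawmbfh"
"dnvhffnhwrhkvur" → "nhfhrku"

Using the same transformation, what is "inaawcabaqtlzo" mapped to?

Rule — keep every other character starting from the second (positions 2nd, 4th, 6th, ...).
"inaawcabaqtlzo" → "nacbqlo".

nacbqlo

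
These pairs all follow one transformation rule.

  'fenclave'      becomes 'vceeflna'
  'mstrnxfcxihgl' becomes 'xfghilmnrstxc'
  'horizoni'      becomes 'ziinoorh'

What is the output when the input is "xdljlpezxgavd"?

Looking at the pairs, the operation is to sort the characters into alphabetical order, then swap the first and last characters.
For "xdljlpezxgavd", step one produces "addegjllpvxxz"; step two turns that into "zddegjllpvxxa".

zddegjllpvxxa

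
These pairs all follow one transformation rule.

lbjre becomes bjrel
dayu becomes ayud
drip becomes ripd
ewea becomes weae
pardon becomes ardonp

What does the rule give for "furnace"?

urnacef

Each output is the input with this applied: move the first character to the end.
For "furnace" the result is "urnacef".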